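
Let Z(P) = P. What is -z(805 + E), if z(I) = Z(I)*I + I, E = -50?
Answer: -570780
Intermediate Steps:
z(I) = I + I² (z(I) = I*I + I = I² + I = I + I²)
-z(805 + E) = -(805 - 50)*(1 + (805 - 50)) = -755*(1 + 755) = -755*756 = -1*570780 = -570780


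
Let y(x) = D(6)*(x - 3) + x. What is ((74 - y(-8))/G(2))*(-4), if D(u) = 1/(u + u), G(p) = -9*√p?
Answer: 995*√2/54 ≈ 26.058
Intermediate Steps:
D(u) = 1/(2*u)
y(x) = -¼ + 13*x/12 (y(x) = ((½)/6)*(x - 3) + x = ((½)*(⅙))*(-3 + x) + x = (-3 + x)/12 + x = (-¼ + x/12) + x = -¼ + 13*x/12)
((74 - y(-8))/G(2))*(-4) = ((74 - (-¼ + (13/12)*(-8)))/((-9*√2)))*(-4) = ((74 - (-¼ - 26/3))*(-√2/18))*(-4) = ((74 - 1*(-107/12))*(-√2/18))*(-4) = ((74 + 107/12)*(-√2/18))*(-4) = (995*(-√2/18)/12)*(-4) = -995*√2/216*(-4) = 995*√2/54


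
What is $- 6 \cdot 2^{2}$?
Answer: $-24$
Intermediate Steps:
$- 6 \cdot 2^{2} = \left(-6\right) 4 = -24$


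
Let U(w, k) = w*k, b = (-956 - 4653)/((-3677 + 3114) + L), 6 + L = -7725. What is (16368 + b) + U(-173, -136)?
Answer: 330903033/8294 ≈ 39897.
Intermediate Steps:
L = -7731 (L = -6 - 7725 = -7731)
b = 5609/8294 (b = (-956 - 4653)/((-3677 + 3114) - 7731) = -5609/(-563 - 7731) = -5609/(-8294) = -5609*(-1/8294) = 5609/8294 ≈ 0.67627)
U(w, k) = k*w
(16368 + b) + U(-173, -136) = (16368 + 5609/8294) - 136*(-173) = 135761801/8294 + 23528 = 330903033/8294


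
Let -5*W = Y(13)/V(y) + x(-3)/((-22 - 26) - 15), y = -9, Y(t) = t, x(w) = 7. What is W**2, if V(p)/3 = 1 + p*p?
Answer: 1849/13616100 ≈ 0.00013580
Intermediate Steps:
V(p) = 3 + 3*p**2 (V(p) = 3*(1 + p*p) = 3*(1 + p**2) = 3 + 3*p**2)
W = 43/3690 (W = -(13/(3 + 3*(-9)**2) + 7/((-22 - 26) - 15))/5 = -(13/(3 + 3*81) + 7/(-48 - 15))/5 = -(13/(3 + 243) + 7/(-63))/5 = -(13/246 + 7*(-1/63))/5 = -(13*(1/246) - 1/9)/5 = -(13/246 - 1/9)/5 = -1/5*(-43/738) = 43/3690 ≈ 0.011653)
W**2 = (43/3690)**2 = 1849/13616100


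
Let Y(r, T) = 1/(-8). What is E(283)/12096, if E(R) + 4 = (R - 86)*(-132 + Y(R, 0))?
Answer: -208261/96768 ≈ -2.1522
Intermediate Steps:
Y(r, T) = -1/8
E(R) = 45435/4 - 1057*R/8 (E(R) = -4 + (R - 86)*(-132 - 1/8) = -4 + (-86 + R)*(-1057/8) = -4 + (45451/4 - 1057*R/8) = 45435/4 - 1057*R/8)
E(283)/12096 = (45435/4 - 1057/8*283)/12096 = (45435/4 - 299131/8)*(1/12096) = -208261/8*1/12096 = -208261/96768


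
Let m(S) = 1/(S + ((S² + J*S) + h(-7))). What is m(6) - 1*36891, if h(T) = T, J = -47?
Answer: -9112078/247 ≈ -36891.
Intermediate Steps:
m(S) = 1/(-7 + S² - 46*S) (m(S) = 1/(S + ((S² - 47*S) - 7)) = 1/(S + (-7 + S² - 47*S)) = 1/(-7 + S² - 46*S))
m(6) - 1*36891 = 1/(-7 + 6² - 46*6) - 1*36891 = 1/(-7 + 36 - 276) - 36891 = 1/(-247) - 36891 = -1/247 - 36891 = -9112078/247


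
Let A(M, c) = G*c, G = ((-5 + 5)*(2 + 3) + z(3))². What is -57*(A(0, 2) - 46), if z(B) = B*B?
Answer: -6612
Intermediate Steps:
z(B) = B²
G = 81 (G = ((-5 + 5)*(2 + 3) + 3²)² = (0*5 + 9)² = (0 + 9)² = 9² = 81)
A(M, c) = 81*c
-57*(A(0, 2) - 46) = -57*(81*2 - 46) = -57*(162 - 46) = -57*116 = -6612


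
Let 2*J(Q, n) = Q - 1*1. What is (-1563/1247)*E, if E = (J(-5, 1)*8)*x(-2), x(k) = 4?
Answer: 150048/1247 ≈ 120.33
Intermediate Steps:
J(Q, n) = -½ + Q/2 (J(Q, n) = (Q - 1*1)/2 = (Q - 1)/2 = (-1 + Q)/2 = -½ + Q/2)
E = -96 (E = ((-½ + (½)*(-5))*8)*4 = ((-½ - 5/2)*8)*4 = -3*8*4 = -24*4 = -96)
(-1563/1247)*E = -1563/1247*(-96) = 150048/1247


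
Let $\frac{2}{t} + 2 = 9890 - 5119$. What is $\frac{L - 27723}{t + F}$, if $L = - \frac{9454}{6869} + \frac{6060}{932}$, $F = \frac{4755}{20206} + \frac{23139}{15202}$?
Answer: $- \frac{8123211647427066280013}{515168306369588365} \approx -15768.0$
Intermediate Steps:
$F = \frac{134958036}{76792903}$ ($F = 4755 \cdot \frac{1}{20206} + 23139 \cdot \frac{1}{15202} = \frac{4755}{20206} + \frac{23139}{15202} = \frac{134958036}{76792903} \approx 1.7574$)
$t = \frac{2}{4769}$ ($t = \frac{2}{-2 + \left(9890 - 5119\right)} = \frac{2}{-2 + 4771} = \frac{2}{4769} \approx 0.00041938$)
$L = \frac{8203753}{1600477}$ ($L = \left(-9454\right) \frac{1}{6869} + 6060 \cdot \frac{1}{932} = - \frac{9454}{6869} + \frac{1515}{233} = \frac{8203753}{1600477} \approx 5.1258$)
$\frac{L - 27723}{t + F} = \frac{\frac{8203753}{1600477} - 27723}{\frac{2}{4769} + \frac{134958036}{76792903}} = - \frac{44361820118}{1600477 \cdot \frac{643768459490}{366225354407}} = \left(- \frac{44361820118}{1600477}\right) \frac{366225354407}{643768459490} = - \frac{8123211647427066280013}{515168306369588365}$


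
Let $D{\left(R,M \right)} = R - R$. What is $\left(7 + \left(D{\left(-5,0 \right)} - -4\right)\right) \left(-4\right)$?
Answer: $-44$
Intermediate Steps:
$D{\left(R,M \right)} = 0$
$\left(7 + \left(D{\left(-5,0 \right)} - -4\right)\right) \left(-4\right) = \left(7 + \left(0 - -4\right)\right) \left(-4\right) = \left(7 + \left(0 + 4\right)\right) \left(-4\right) = \left(7 + 4\right) \left(-4\right) = 11 \left(-4\right) = -44$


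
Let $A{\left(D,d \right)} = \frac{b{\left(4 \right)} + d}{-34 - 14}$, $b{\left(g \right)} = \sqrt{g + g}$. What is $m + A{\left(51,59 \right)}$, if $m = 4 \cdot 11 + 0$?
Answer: $\frac{2053}{48} - \frac{\sqrt{2}}{24} \approx 42.712$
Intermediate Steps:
$m = 44$ ($m = 44 + 0 = 44$)
$b{\left(g \right)} = \sqrt{2} \sqrt{g}$ ($b{\left(g \right)} = \sqrt{2 g} = \sqrt{2} \sqrt{g}$)
$A{\left(D,d \right)} = - \frac{\sqrt{2}}{24} - \frac{d}{48}$ ($A{\left(D,d \right)} = \frac{\sqrt{2} \sqrt{4} + d}{-34 - 14} = \frac{\sqrt{2} \cdot 2 + d}{-48} = \left(2 \sqrt{2} + d\right) \left(- \frac{1}{48}\right) = \left(d + 2 \sqrt{2}\right) \left(- \frac{1}{48}\right) = - \frac{\sqrt{2}}{24} - \frac{d}{48}$)
$m + A{\left(51,59 \right)} = 44 - \left(\frac{59}{48} + \frac{\sqrt{2}}{24}\right) = \frac{2053}{48} - \frac{\sqrt{2}}{24}$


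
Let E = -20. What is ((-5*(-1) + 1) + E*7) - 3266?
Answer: -3400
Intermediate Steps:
((-5*(-1) + 1) + E*7) - 3266 = ((-5*(-1) + 1) - 20*7) - 3266 = ((5 + 1) - 140) - 3266 = (6 - 140) - 3266 = -134 - 3266 = -3400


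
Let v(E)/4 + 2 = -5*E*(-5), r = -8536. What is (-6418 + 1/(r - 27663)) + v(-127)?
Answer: -692342075/36199 ≈ -19126.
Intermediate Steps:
v(E) = -8 + 100*E (v(E) = -8 + 4*(-5*E*(-5)) = -8 + 4*(25*E) = -8 + 100*E)
(-6418 + 1/(r - 27663)) + v(-127) = (-6418 + 1/(-8536 - 27663)) + (-8 + 100*(-127)) = (-6418 + 1/(-36199)) + (-8 - 12700) = (-6418 - 1/36199) - 12708 = -232325183/36199 - 12708 = -692342075/36199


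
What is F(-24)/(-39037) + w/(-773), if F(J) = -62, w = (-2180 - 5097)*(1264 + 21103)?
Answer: 6353844041309/30175601 ≈ 2.1056e+5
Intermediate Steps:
w = -162764659 (w = -7277*22367 = -162764659)
F(-24)/(-39037) + w/(-773) = -62/(-39037) - 162764659/(-773) = -62*(-1/39037) - 162764659*(-1/773) = 62/39037 + 162764659/773 = 6353844041309/30175601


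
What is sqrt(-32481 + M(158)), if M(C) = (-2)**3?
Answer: I*sqrt(32489) ≈ 180.25*I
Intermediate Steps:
M(C) = -8
sqrt(-32481 + M(158)) = sqrt(-32481 - 8) = sqrt(-32489) = I*sqrt(32489)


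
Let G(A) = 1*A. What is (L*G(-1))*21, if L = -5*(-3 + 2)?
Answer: -105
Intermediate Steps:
L = 5 (L = -5*(-1) = 5)
G(A) = A
(L*G(-1))*21 = (5*(-1))*21 = -5*21 = -105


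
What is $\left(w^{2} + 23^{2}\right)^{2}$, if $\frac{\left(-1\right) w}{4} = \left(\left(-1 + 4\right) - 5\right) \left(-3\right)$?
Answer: $1221025$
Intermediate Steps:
$w = -24$ ($w = - 4 \left(\left(-1 + 4\right) - 5\right) \left(-3\right) = - 4 \left(3 - 5\right) \left(-3\right) = - 4 \left(\left(-2\right) \left(-3\right)\right) = \left(-4\right) 6 = -24$)
$\left(w^{2} + 23^{2}\right)^{2} = \left(\left(-24\right)^{2} + 23^{2}\right)^{2} = \left(576 + 529\right)^{2} = 1105^{2} = 1221025$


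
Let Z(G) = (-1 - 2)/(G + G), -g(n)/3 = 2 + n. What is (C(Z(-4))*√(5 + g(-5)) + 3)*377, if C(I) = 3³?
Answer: 1131 + 10179*√14 ≈ 39217.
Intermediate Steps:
g(n) = -6 - 3*n (g(n) = -3*(2 + n) = -6 - 3*n)
Z(G) = -3/(2*G) (Z(G) = -3*1/(2*G) = -3/(2*G))
C(I) = 27
(C(Z(-4))*√(5 + g(-5)) + 3)*377 = (27*√(5 + (-6 - 3*(-5))) + 3)*377 = (27*√(5 + (-6 + 15)) + 3)*377 = (27*√(5 + 9) + 3)*377 = (27*√14 + 3)*377 = (3 + 27*√14)*377 = 1131 + 10179*√14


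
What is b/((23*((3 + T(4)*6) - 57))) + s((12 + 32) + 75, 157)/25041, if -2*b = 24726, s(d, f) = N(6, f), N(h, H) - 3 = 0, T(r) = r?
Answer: 34398217/1919810 ≈ 17.918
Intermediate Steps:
N(h, H) = 3 (N(h, H) = 3 + 0 = 3)
s(d, f) = 3
b = -12363 (b = -½*24726 = -12363)
b/((23*((3 + T(4)*6) - 57))) + s((12 + 32) + 75, 157)/25041 = -12363*1/(23*((3 + 4*6) - 57)) + 3/25041 = -12363*1/(23*((3 + 24) - 57)) + 3*(1/25041) = -12363*1/(23*(27 - 57)) + 1/8347 = -12363/(23*(-30)) + 1/8347 = -12363/(-690) + 1/8347 = -12363*(-1/690) + 1/8347 = 4121/230 + 1/8347 = 34398217/1919810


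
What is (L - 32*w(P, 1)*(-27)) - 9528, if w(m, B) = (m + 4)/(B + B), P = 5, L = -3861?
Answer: -9501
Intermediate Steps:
w(m, B) = (4 + m)/(2*B) (w(m, B) = (4 + m)/((2*B)) = (4 + m)*(1/(2*B)) = (4 + m)/(2*B))
(L - 32*w(P, 1)*(-27)) - 9528 = (-3861 - 16*(4 + 5)/1*(-27)) - 9528 = (-3861 - 16*9*(-27)) - 9528 = (-3861 - 32*9/2*(-27)) - 9528 = (-3861 - 144*(-27)) - 9528 = (-3861 + 3888) - 9528 = 27 - 9528 = -9501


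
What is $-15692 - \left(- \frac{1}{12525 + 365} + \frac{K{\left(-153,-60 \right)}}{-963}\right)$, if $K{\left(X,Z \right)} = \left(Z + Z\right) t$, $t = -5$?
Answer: $- \frac{64926053159}{4137690} \approx -15691.0$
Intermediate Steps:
$K{\left(X,Z \right)} = - 10 Z$ ($K{\left(X,Z \right)} = \left(Z + Z\right) \left(-5\right) = 2 Z \left(-5\right) = - 10 Z$)
$-15692 - \left(- \frac{1}{12525 + 365} + \frac{K{\left(-153,-60 \right)}}{-963}\right) = -15692 + \left(\frac{1}{12525 + 365} - \frac{\left(-10\right) \left(-60\right)}{-963}\right) = -15692 + \left(\frac{1}{12890} - 600 \left(- \frac{1}{963}\right)\right) = -15692 + \left(\frac{1}{12890} - - \frac{200}{321}\right) = -15692 + \left(\frac{1}{12890} + \frac{200}{321}\right) = -15692 + \frac{2578321}{4137690} = - \frac{64926053159}{4137690}$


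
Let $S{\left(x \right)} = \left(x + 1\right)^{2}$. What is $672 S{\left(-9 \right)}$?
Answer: $43008$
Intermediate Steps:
$S{\left(x \right)} = \left(1 + x\right)^{2}$
$672 S{\left(-9 \right)} = 672 \left(1 - 9\right)^{2} = 672 \left(-8\right)^{2} = 672 \cdot 64 = 43008$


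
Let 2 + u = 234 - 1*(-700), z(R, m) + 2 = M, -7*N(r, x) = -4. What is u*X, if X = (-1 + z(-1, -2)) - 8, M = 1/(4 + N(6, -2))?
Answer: -80385/8 ≈ -10048.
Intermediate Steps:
N(r, x) = 4/7 (N(r, x) = -⅐*(-4) = 4/7)
M = 7/32 (M = 1/(4 + 4/7) = 1/(32/7) = 7/32 ≈ 0.21875)
z(R, m) = -57/32 (z(R, m) = -2 + 7/32 = -57/32)
u = 932 (u = -2 + (234 - 1*(-700)) = -2 + (234 + 700) = -2 + 934 = 932)
X = -345/32 (X = (-1 - 57/32) - 8 = -89/32 - 8 = -345/32 ≈ -10.781)
u*X = 932*(-345/32) = -80385/8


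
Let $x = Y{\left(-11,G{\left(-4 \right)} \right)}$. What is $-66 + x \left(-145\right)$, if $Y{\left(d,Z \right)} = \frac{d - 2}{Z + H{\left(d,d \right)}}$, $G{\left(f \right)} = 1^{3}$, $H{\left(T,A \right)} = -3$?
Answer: $- \frac{2017}{2} \approx -1008.5$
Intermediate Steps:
$G{\left(f \right)} = 1$
$Y{\left(d,Z \right)} = \frac{-2 + d}{-3 + Z}$ ($Y{\left(d,Z \right)} = \frac{d - 2}{Z - 3} = \frac{-2 + d}{-3 + Z}$)
$x = \frac{13}{2}$ ($x = \frac{-2 - 11}{-3 + 1} = \frac{1}{-2} \left(-13\right) = \left(- \frac{1}{2}\right) \left(-13\right) = \frac{13}{2} \approx 6.5$)
$-66 + x \left(-145\right) = -66 + \frac{13}{2} \left(-145\right) = -66 - \frac{1885}{2} = - \frac{2017}{2}$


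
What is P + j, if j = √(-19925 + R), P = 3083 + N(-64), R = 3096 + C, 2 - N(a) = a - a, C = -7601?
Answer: 3085 + I*√24430 ≈ 3085.0 + 156.3*I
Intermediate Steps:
N(a) = 2 (N(a) = 2 - (a - a) = 2 - 1*0 = 2 + 0 = 2)
R = -4505 (R = 3096 - 7601 = -4505)
P = 3085 (P = 3083 + 2 = 3085)
j = I*√24430 (j = √(-19925 - 4505) = √(-24430) = I*√24430 ≈ 156.3*I)
P + j = 3085 + I*√24430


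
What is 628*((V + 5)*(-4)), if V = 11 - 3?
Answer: -32656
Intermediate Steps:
V = 8
628*((V + 5)*(-4)) = 628*((8 + 5)*(-4)) = 628*(13*(-4)) = 628*(-52) = -32656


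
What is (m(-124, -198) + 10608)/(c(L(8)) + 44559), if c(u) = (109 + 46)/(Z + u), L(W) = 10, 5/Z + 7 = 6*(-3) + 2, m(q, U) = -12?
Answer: 119205/501467 ≈ 0.23771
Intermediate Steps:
Z = -5/23 (Z = 5/(-7 + (6*(-3) + 2)) = 5/(-7 + (-18 + 2)) = 5/(-7 - 16) = 5/(-23) = 5*(-1/23) = -5/23 ≈ -0.21739)
c(u) = 155/(-5/23 + u) (c(u) = (109 + 46)/(-5/23 + u) = 155/(-5/23 + u))
(m(-124, -198) + 10608)/(c(L(8)) + 44559) = (-12 + 10608)/(3565/(-5 + 23*10) + 44559) = 10596/(3565/(-5 + 230) + 44559) = 10596/(3565/225 + 44559) = 10596/(3565*(1/225) + 44559) = 10596/(713/45 + 44559) = 10596/(2005868/45) = 10596*(45/2005868) = 119205/501467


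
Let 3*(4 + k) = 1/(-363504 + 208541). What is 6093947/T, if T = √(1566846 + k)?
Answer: 6093947*√338628685654935393/728407610537 ≈ 4868.4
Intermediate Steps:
k = -1859557/464889 (k = -4 + 1/(3*(-363504 + 208541)) = -4 + (⅓)/(-154963) = -4 + (⅓)*(-1/154963) = -4 - 1/464889 = -1859557/464889 ≈ -4.0000)
T = √338628685654935393/464889 (T = √(1566846 - 1859557/464889) = √(728407610537/464889) = √338628685654935393/464889 ≈ 1251.7)
6093947/T = 6093947/((√338628685654935393/464889)) = 6093947*(√338628685654935393/728407610537) = 6093947*√338628685654935393/728407610537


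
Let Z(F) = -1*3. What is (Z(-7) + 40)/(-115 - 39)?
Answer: -37/154 ≈ -0.24026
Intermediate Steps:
Z(F) = -3
(Z(-7) + 40)/(-115 - 39) = (-3 + 40)/(-115 - 39) = 37/(-154) = 37*(-1/154) = -37/154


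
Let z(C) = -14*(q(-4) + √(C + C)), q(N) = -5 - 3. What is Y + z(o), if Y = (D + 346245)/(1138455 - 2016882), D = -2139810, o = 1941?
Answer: 11130821/97603 - 14*√3882 ≈ -758.24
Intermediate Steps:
q(N) = -8
Y = 199285/97603 (Y = (-2139810 + 346245)/(1138455 - 2016882) = -1793565/(-878427) = -1793565*(-1/878427) = 199285/97603 ≈ 2.0418)
z(C) = 112 - 14*√2*√C (z(C) = -14*(-8 + √(C + C)) = -14*(-8 + √(2*C)) = -14*(-8 + √2*√C) = 112 - 14*√2*√C)
Y + z(o) = 199285/97603 + (112 - 14*√2*√1941) = 199285/97603 + (112 - 14*√3882) = 11130821/97603 - 14*√3882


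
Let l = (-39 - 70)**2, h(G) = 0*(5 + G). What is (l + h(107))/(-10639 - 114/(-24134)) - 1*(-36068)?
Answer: 4630293739381/128380756 ≈ 36067.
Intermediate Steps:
h(G) = 0
l = 11881 (l = (-109)**2 = 11881)
(l + h(107))/(-10639 - 114/(-24134)) - 1*(-36068) = (11881 + 0)/(-10639 - 114/(-24134)) - 1*(-36068) = 11881/(-10639 - 114*(-1/24134)) + 36068 = 11881/(-10639 + 57/12067) + 36068 = 11881/(-128380756/12067) + 36068 = 11881*(-12067/128380756) + 36068 = -143368027/128380756 + 36068 = 4630293739381/128380756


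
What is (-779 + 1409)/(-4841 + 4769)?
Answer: -35/4 ≈ -8.7500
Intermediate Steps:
(-779 + 1409)/(-4841 + 4769) = 630/(-72) = 630*(-1/72) = -35/4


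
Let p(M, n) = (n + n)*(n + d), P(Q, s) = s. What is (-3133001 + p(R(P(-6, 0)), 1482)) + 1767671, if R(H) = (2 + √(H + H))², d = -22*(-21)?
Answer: 4396686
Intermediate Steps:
d = 462
R(H) = (2 + √2*√H)² (R(H) = (2 + √(2*H))² = (2 + √2*√H)²)
p(M, n) = 2*n*(462 + n) (p(M, n) = (n + n)*(n + 462) = (2*n)*(462 + n) = 2*n*(462 + n))
(-3133001 + p(R(P(-6, 0)), 1482)) + 1767671 = (-3133001 + 2*1482*(462 + 1482)) + 1767671 = (-3133001 + 2*1482*1944) + 1767671 = (-3133001 + 5762016) + 1767671 = 2629015 + 1767671 = 4396686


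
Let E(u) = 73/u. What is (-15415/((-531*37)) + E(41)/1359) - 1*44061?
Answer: -5359245503573/121634577 ≈ -44060.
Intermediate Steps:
(-15415/((-531*37)) + E(41)/1359) - 1*44061 = (-15415/((-531*37)) + (73/41)/1359) - 1*44061 = (-15415/(-19647) + (73*(1/41))*(1/1359)) - 44061 = (-15415*(-1/19647) + (73/41)*(1/1359)) - 44061 = (15415/19647 + 73/55719) - 44061 = 95593624/121634577 - 44061 = -5359245503573/121634577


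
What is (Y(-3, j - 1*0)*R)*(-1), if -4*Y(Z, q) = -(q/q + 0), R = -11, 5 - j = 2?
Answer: 11/4 ≈ 2.7500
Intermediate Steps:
j = 3 (j = 5 - 1*2 = 5 - 2 = 3)
Y(Z, q) = 1/4 (Y(Z, q) = -(-1)*(q/q + 0)/4 = -(-1)*(1 + 0)/4 = -(-1)/4 = -1/4*(-1) = 1/4)
(Y(-3, j - 1*0)*R)*(-1) = ((1/4)*(-11))*(-1) = -11/4*(-1) = 11/4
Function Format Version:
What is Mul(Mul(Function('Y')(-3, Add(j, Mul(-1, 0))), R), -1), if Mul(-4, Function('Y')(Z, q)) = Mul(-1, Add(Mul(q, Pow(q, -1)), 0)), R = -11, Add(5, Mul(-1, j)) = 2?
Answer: Rational(11, 4) ≈ 2.7500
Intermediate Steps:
j = 3 (j = Add(5, Mul(-1, 2)) = Add(5, -2) = 3)
Function('Y')(Z, q) = Rational(1, 4) (Function('Y')(Z, q) = Mul(Rational(-1, 4), Mul(-1, Add(Mul(q, Pow(q, -1)), 0))) = Mul(Rational(-1, 4), Mul(-1, Add(1, 0))) = Mul(Rational(-1, 4), Mul(-1, 1)) = Mul(Rational(-1, 4), -1) = Rational(1, 4))
Mul(Mul(Function('Y')(-3, Add(j, Mul(-1, 0))), R), -1) = Mul(Mul(Rational(1, 4), -11), -1) = Mul(Rational(-11, 4), -1) = Rational(11, 4)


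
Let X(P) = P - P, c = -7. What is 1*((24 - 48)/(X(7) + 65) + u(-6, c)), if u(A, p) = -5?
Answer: -349/65 ≈ -5.3692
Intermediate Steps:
X(P) = 0
1*((24 - 48)/(X(7) + 65) + u(-6, c)) = 1*((24 - 48)/(0 + 65) - 5) = 1*(-24/65 - 5) = 1*(-349/65) = -349/65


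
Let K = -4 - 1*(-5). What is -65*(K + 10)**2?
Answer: -7865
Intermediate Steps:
K = 1 (K = -4 + 5 = 1)
-65*(K + 10)**2 = -65*(1 + 10)**2 = -65*11**2 = -65*121 = -7865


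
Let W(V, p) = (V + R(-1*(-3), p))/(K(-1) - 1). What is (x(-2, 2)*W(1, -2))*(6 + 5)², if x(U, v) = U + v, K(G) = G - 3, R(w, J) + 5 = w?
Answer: 0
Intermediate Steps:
R(w, J) = -5 + w
K(G) = -3 + G
W(V, p) = ⅖ - V/5 (W(V, p) = (V + (-5 - 1*(-3)))/((-3 - 1) - 1) = (V + (-5 + 3))/(-4 - 1) = (V - 2)/(-5) = (-2 + V)*(-⅕) = ⅖ - V/5)
(x(-2, 2)*W(1, -2))*(6 + 5)² = ((-2 + 2)*(⅖ - ⅕*1))*(6 + 5)² = (0*(⅖ - ⅕))*11² = (0*(⅕))*121 = 0*121 = 0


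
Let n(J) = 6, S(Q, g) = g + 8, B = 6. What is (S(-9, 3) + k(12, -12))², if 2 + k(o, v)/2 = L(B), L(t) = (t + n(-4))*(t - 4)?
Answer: 3025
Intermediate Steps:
S(Q, g) = 8 + g
L(t) = (-4 + t)*(6 + t) (L(t) = (t + 6)*(t - 4) = (6 + t)*(-4 + t) = (-4 + t)*(6 + t))
k(o, v) = 44 (k(o, v) = -4 + 2*(-24 + 6² + 2*6) = -4 + 2*(-24 + 36 + 12) = -4 + 2*24 = -4 + 48 = 44)
(S(-9, 3) + k(12, -12))² = ((8 + 3) + 44)² = (11 + 44)² = 55² = 3025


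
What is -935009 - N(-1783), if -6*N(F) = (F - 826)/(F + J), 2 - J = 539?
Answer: -13015322671/13920 ≈ -9.3501e+5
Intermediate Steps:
J = -537 (J = 2 - 1*539 = 2 - 539 = -537)
N(F) = -(-826 + F)/(6*(-537 + F)) (N(F) = -(F - 826)/(6*(F - 537)) = -(-826 + F)/(6*(-537 + F)))
-935009 - N(-1783) = -935009 - (826 - 1*(-1783))/(6*(-537 - 1783)) = -935009 - (826 + 1783)/(6*(-2320)) = -935009 - (-1)*2609/(6*2320) = -935009 - 1*(-2609/13920) = -935009 + 2609/13920 = -13015322671/13920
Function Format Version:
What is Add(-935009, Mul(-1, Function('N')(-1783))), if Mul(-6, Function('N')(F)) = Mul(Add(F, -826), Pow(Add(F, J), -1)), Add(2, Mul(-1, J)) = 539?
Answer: Rational(-13015322671, 13920) ≈ -9.3501e+5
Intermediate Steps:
J = -537 (J = Add(2, Mul(-1, 539)) = Add(2, -539) = -537)
Function('N')(F) = Mul(Rational(-1, 6), Pow(Add(-537, F), -1), Add(-826, F)) (Function('N')(F) = Mul(Rational(-1, 6), Mul(Add(F, -826), Pow(Add(F, -537), -1))) = Mul(Rational(-1, 6), Mul(Add(-826, F), Pow(Add(-537, F), -1))) = Mul(Rational(-1, 6), Mul(Pow(Add(-537, F), -1), Add(-826, F))) = Mul(Rational(-1, 6), Pow(Add(-537, F), -1), Add(-826, F)))
Add(-935009, Mul(-1, Function('N')(-1783))) = Add(-935009, Mul(-1, Mul(Rational(1, 6), Pow(Add(-537, -1783), -1), Add(826, Mul(-1, -1783))))) = Add(-935009, Mul(-1, Mul(Rational(1, 6), Pow(-2320, -1), Add(826, 1783)))) = Add(-935009, Mul(-1, Mul(Rational(1, 6), Rational(-1, 2320), 2609))) = Add(-935009, Mul(-1, Rational(-2609, 13920))) = Add(-935009, Rational(2609, 13920)) = Rational(-13015322671, 13920)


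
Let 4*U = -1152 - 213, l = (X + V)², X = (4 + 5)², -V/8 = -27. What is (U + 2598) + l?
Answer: 361863/4 ≈ 90466.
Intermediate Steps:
V = 216 (V = -8*(-27) = 216)
X = 81 (X = 9² = 81)
l = 88209 (l = (81 + 216)² = 297² = 88209)
U = -1365/4 (U = (-1152 - 213)/4 = (¼)*(-1365) = -1365/4 ≈ -341.25)
(U + 2598) + l = (-1365/4 + 2598) + 88209 = 9027/4 + 88209 = 361863/4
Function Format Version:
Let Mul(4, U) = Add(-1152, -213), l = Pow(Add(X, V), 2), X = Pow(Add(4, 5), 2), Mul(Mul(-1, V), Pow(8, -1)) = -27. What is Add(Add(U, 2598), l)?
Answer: Rational(361863, 4) ≈ 90466.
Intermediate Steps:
V = 216 (V = Mul(-8, -27) = 216)
X = 81 (X = Pow(9, 2) = 81)
l = 88209 (l = Pow(Add(81, 216), 2) = Pow(297, 2) = 88209)
U = Rational(-1365, 4) (U = Mul(Rational(1, 4), Add(-1152, -213)) = Mul(Rational(1, 4), -1365) = Rational(-1365, 4) ≈ -341.25)
Add(Add(U, 2598), l) = Add(Add(Rational(-1365, 4), 2598), 88209) = Add(Rational(9027, 4), 88209) = Rational(361863, 4)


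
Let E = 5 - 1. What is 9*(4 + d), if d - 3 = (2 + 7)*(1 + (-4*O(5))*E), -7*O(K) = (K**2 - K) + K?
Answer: 33408/7 ≈ 4772.6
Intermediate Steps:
E = 4
O(K) = -K**2/7 (O(K) = -((K**2 - K) + K)/7 = -K**2/7)
d = 3684/7 (d = 3 + (2 + 7)*(1 - (-4)*5**2/7*4) = 3 + 9*(1 - (-4)*25/7*4) = 3 + 9*(1 - 4*(-25/7)*4) = 3 + 9*(1 + (100/7)*4) = 3 + 9*(1 + 400/7) = 3 + 9*(407/7) = 3 + 3663/7 = 3684/7 ≈ 526.29)
9*(4 + d) = 9*(4 + 3684/7) = 9*(3712/7) = 33408/7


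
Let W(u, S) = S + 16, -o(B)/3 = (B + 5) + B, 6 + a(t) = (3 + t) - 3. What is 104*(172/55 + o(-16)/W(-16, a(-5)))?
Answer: 110552/55 ≈ 2010.0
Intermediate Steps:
a(t) = -6 + t (a(t) = -6 + ((3 + t) - 3) = -6 + t)
o(B) = -15 - 6*B (o(B) = -3*((B + 5) + B) = -3*((5 + B) + B) = -3*(5 + 2*B) = -15 - 6*B)
W(u, S) = 16 + S
104*(172/55 + o(-16)/W(-16, a(-5))) = 104*(172/55 + (-15 - 6*(-16))/(16 + (-6 - 5))) = 104*(172*(1/55) + (-15 + 96)/(16 - 11)) = 104*(172/55 + 81/5) = 104*(1063/55) = 110552/55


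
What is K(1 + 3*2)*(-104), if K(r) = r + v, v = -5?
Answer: -208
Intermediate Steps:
K(r) = -5 + r (K(r) = r - 5 = -5 + r)
K(1 + 3*2)*(-104) = (-5 + (1 + 3*2))*(-104) = (-5 + (1 + 6))*(-104) = (-5 + 7)*(-104) = 2*(-104) = -208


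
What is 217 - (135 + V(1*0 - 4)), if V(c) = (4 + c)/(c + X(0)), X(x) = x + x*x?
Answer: 82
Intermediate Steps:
X(x) = x + x²
V(c) = (4 + c)/c (V(c) = (4 + c)/(c + 0*(1 + 0)) = (4 + c)/(c + 0*1) = (4 + c)/(c + 0) = (4 + c)/c)
217 - (135 + V(1*0 - 4)) = 217 - (135 + (4 + (1*0 - 4))/(1*0 - 4)) = 217 - (135 + (4 + (0 - 4))/(0 - 4)) = 217 - (135 + (4 - 4)/(-4)) = 217 - (135 - ¼*0) = 217 - (135 + 0) = 217 - 1*135 = 217 - 135 = 82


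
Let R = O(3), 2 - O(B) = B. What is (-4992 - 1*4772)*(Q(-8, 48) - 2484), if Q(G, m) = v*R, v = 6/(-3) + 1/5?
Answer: 121181004/5 ≈ 2.4236e+7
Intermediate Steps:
O(B) = 2 - B
R = -1 (R = 2 - 1*3 = 2 - 3 = -1)
v = -9/5 (v = 6*(-⅓) + 1*(⅕) = -2 + ⅕ = -9/5 ≈ -1.8000)
Q(G, m) = 9/5 (Q(G, m) = -9/5*(-1) = 9/5)
(-4992 - 1*4772)*(Q(-8, 48) - 2484) = (-4992 - 1*4772)*(9/5 - 2484) = (-4992 - 4772)*(-12411/5) = -9764*(-12411/5) = 121181004/5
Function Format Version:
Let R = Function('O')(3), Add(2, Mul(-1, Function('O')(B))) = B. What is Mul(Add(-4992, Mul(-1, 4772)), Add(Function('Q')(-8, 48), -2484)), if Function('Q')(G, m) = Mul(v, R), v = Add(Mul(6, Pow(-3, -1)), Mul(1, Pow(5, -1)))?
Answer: Rational(121181004, 5) ≈ 2.4236e+7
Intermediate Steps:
Function('O')(B) = Add(2, Mul(-1, B))
R = -1 (R = Add(2, Mul(-1, 3)) = Add(2, -3) = -1)
v = Rational(-9, 5) (v = Add(Mul(6, Rational(-1, 3)), Mul(1, Rational(1, 5))) = Add(-2, Rational(1, 5)) = Rational(-9, 5) ≈ -1.8000)
Function('Q')(G, m) = Rational(9, 5) (Function('Q')(G, m) = Mul(Rational(-9, 5), -1) = Rational(9, 5))
Mul(Add(-4992, Mul(-1, 4772)), Add(Function('Q')(-8, 48), -2484)) = Mul(Add(-4992, Mul(-1, 4772)), Add(Rational(9, 5), -2484)) = Mul(Add(-4992, -4772), Rational(-12411, 5)) = Mul(-9764, Rational(-12411, 5)) = Rational(121181004, 5)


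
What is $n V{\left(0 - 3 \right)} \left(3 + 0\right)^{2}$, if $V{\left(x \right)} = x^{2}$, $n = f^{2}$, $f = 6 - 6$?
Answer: $0$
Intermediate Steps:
$f = 0$ ($f = 6 - 6 = 0$)
$n = 0$ ($n = 0^{2} = 0$)
$n V{\left(0 - 3 \right)} \left(3 + 0\right)^{2} = 0 \left(0 - 3\right)^{2} \left(3 + 0\right)^{2} = 0 \left(-3\right)^{2} \cdot 3^{2} = 0 \cdot 9 \cdot 9 = 0 \cdot 9 = 0$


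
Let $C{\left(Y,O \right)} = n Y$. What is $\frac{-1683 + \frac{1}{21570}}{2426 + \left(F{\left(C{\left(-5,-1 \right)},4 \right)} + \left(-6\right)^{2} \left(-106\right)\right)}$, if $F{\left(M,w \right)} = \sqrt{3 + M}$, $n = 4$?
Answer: $\frac{5046020951}{4167576369} + \frac{36302309 i \sqrt{17}}{41675763690} \approx 1.2108 + 0.0035915 i$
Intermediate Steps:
$C{\left(Y,O \right)} = 4 Y$
$\frac{-1683 + \frac{1}{21570}}{2426 + \left(F{\left(C{\left(-5,-1 \right)},4 \right)} + \left(-6\right)^{2} \left(-106\right)\right)} = \frac{-1683 + \frac{1}{21570}}{2426 + \left(\sqrt{3 + 4 \left(-5\right)} + \left(-6\right)^{2} \left(-106\right)\right)} = \frac{-1683 + \frac{1}{21570}}{2426 + \left(\sqrt{3 - 20} + 36 \left(-106\right)\right)} = - \frac{36302309}{21570 \left(2426 - \left(3816 - \sqrt{-17}\right)\right)} = - \frac{36302309}{21570 \left(2426 - \left(3816 - i \sqrt{17}\right)\right)} = - \frac{36302309}{21570 \left(-1390 + i \sqrt{17}\right)}$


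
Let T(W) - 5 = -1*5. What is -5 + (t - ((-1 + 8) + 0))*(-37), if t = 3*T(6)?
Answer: 254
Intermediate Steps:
T(W) = 0 (T(W) = 5 - 1*5 = 5 - 5 = 0)
t = 0 (t = 3*0 = 0)
-5 + (t - ((-1 + 8) + 0))*(-37) = -5 + (0 - ((-1 + 8) + 0))*(-37) = -5 + (0 - (7 + 0))*(-37) = -5 + (0 - 1*7)*(-37) = -5 + (0 - 7)*(-37) = -5 - 7*(-37) = -5 + 259 = 254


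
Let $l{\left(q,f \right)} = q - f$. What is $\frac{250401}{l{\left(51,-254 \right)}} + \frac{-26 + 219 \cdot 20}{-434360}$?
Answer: $\frac{10876285039}{13247980} \approx 820.98$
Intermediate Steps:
$\frac{250401}{l{\left(51,-254 \right)}} + \frac{-26 + 219 \cdot 20}{-434360} = \frac{250401}{51 - -254} + \frac{-26 + 219 \cdot 20}{-434360} = \frac{250401}{51 + 254} + \left(-26 + 4380\right) \left(- \frac{1}{434360}\right) = \frac{250401}{305} + 4354 \left(- \frac{1}{434360}\right) = 250401 \cdot \frac{1}{305} - \frac{2177}{217180} = \frac{250401}{305} - \frac{2177}{217180} = \frac{10876285039}{13247980}$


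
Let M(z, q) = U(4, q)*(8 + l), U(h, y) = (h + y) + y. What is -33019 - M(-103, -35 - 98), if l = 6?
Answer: -29351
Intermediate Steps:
U(h, y) = h + 2*y
M(z, q) = 56 + 28*q (M(z, q) = (4 + 2*q)*(8 + 6) = (4 + 2*q)*14 = 56 + 28*q)
-33019 - M(-103, -35 - 98) = -33019 - (56 + 28*(-35 - 98)) = -33019 - (56 + 28*(-133)) = -33019 - (56 - 3724) = -33019 - 1*(-3668) = -33019 + 3668 = -29351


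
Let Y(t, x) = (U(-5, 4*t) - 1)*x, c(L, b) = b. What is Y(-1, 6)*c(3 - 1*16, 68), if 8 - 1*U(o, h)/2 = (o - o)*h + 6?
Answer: 1224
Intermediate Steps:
U(o, h) = 4 (U(o, h) = 16 - 2*((o - o)*h + 6) = 16 - 2*(0*h + 6) = 16 - 2*(0 + 6) = 16 - 2*6 = 16 - 12 = 4)
Y(t, x) = 3*x (Y(t, x) = (4 - 1)*x = 3*x)
Y(-1, 6)*c(3 - 1*16, 68) = (3*6)*68 = 18*68 = 1224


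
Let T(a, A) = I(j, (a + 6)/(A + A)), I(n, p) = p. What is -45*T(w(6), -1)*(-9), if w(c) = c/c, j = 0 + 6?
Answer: -2835/2 ≈ -1417.5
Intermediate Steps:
j = 6
w(c) = 1
T(a, A) = (6 + a)/(2*A) (T(a, A) = (a + 6)/(A + A) = (6 + a)/((2*A)) = (6 + a)*(1/(2*A)) = (6 + a)/(2*A))
-45*T(w(6), -1)*(-9) = -45*(6 + 1)/(2*(-1))*(-9) = -45*(-1)*7/2*(-9) = -45*(-7/2)*(-9) = (315/2)*(-9) = -2835/2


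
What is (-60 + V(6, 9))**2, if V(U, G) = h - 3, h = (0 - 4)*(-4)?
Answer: 2209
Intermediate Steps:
h = 16 (h = -4*(-4) = 16)
V(U, G) = 13 (V(U, G) = 16 - 3 = 13)
(-60 + V(6, 9))**2 = (-60 + 13)**2 = (-47)**2 = 2209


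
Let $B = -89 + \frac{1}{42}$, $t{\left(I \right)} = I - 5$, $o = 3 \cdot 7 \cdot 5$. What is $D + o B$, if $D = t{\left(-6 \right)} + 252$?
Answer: $- \frac{18203}{2} \approx -9101.5$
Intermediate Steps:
$o = 105$ ($o = 21 \cdot 5 = 105$)
$t{\left(I \right)} = -5 + I$
$B = - \frac{3737}{42}$ ($B = -89 + \frac{1}{42} = - \frac{3737}{42} \approx -88.976$)
$D = 241$ ($D = \left(-5 - 6\right) + 252 = -11 + 252 = 241$)
$D + o B = 241 + 105 \left(- \frac{3737}{42}\right) = 241 - \frac{18685}{2} = - \frac{18203}{2}$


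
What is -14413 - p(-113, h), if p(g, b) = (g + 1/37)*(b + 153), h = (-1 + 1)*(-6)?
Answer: 106259/37 ≈ 2871.9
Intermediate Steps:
h = 0 (h = 0*(-6) = 0)
p(g, b) = (153 + b)*(1/37 + g) (p(g, b) = (g + 1/37)*(153 + b) = (1/37 + g)*(153 + b) = (153 + b)*(1/37 + g))
-14413 - p(-113, h) = -14413 - (153/37 + 153*(-113) + (1/37)*0 + 0*(-113)) = -14413 - (153/37 - 17289 + 0 + 0) = -14413 - 1*(-639540/37) = -14413 + 639540/37 = 106259/37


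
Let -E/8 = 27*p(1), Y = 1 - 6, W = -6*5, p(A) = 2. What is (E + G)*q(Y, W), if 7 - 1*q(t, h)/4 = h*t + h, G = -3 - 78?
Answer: 231876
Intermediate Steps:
W = -30
G = -81
Y = -5
E = -432 (E = -216*2 = -8*54 = -432)
q(t, h) = 28 - 4*h - 4*h*t (q(t, h) = 28 - 4*(h*t + h) = 28 - 4*(h + h*t) = 28 + (-4*h - 4*h*t) = 28 - 4*h - 4*h*t)
(E + G)*q(Y, W) = (-432 - 81)*(28 - 4*(-30) - 4*(-30)*(-5)) = -513*(28 + 120 - 600) = -513*(-452) = 231876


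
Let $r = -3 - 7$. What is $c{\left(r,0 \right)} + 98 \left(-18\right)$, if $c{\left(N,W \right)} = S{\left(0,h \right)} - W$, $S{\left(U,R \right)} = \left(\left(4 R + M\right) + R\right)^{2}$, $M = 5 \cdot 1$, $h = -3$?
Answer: $-1664$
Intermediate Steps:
$M = 5$
$r = -10$ ($r = -3 - 7 = -10$)
$S{\left(U,R \right)} = \left(5 + 5 R\right)^{2}$ ($S{\left(U,R \right)} = \left(\left(4 R + 5\right) + R\right)^{2} = \left(\left(5 + 4 R\right) + R\right)^{2} = \left(5 + 5 R\right)^{2}$)
$c{\left(N,W \right)} = 100 - W$ ($c{\left(N,W \right)} = 25 \left(1 - 3\right)^{2} - W = 25 \left(-2\right)^{2} - W = 25 \cdot 4 - W = 100 - W$)
$c{\left(r,0 \right)} + 98 \left(-18\right) = \left(100 - 0\right) + 98 \left(-18\right) = \left(100 + 0\right) - 1764 = 100 - 1764 = -1664$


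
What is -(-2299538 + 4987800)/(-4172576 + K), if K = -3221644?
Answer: 1344131/3697110 ≈ 0.36356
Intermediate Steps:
-(-2299538 + 4987800)/(-4172576 + K) = -(-2299538 + 4987800)/(-4172576 - 3221644) = -2688262/(-7394220) = -2688262*(-1)/7394220 = -1*(-1344131/3697110) = 1344131/3697110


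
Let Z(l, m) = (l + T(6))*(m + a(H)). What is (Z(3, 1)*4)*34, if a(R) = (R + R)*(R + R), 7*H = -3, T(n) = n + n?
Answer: 173400/49 ≈ 3538.8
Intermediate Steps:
T(n) = 2*n
H = -3/7 (H = (1/7)*(-3) = -3/7 ≈ -0.42857)
a(R) = 4*R**2 (a(R) = (2*R)*(2*R) = 4*R**2)
Z(l, m) = (12 + l)*(36/49 + m) (Z(l, m) = (l + 2*6)*(m + 4*(-3/7)**2) = (l + 12)*(m + 4*(9/49)) = (12 + l)*(m + 36/49) = (12 + l)*(36/49 + m))
(Z(3, 1)*4)*34 = ((432/49 + 12*1 + (36/49)*3 + 3*1)*4)*34 = ((432/49 + 12 + 108/49 + 3)*4)*34 = ((1275/49)*4)*34 = (5100/49)*34 = 173400/49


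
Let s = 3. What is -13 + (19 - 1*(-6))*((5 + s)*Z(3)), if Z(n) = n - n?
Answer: -13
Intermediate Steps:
Z(n) = 0
-13 + (19 - 1*(-6))*((5 + s)*Z(3)) = -13 + (19 - 1*(-6))*((5 + 3)*0) = -13 + (19 + 6)*(8*0) = -13 + 25*0 = -13 + 0 = -13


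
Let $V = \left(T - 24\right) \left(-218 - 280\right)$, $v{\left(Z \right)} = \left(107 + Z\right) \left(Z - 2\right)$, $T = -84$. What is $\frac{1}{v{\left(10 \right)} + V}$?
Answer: $\frac{1}{54720} \approx 1.8275 \cdot 10^{-5}$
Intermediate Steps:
$v{\left(Z \right)} = \left(-2 + Z\right) \left(107 + Z\right)$ ($v{\left(Z \right)} = \left(107 + Z\right) \left(-2 + Z\right) = \left(-2 + Z\right) \left(107 + Z\right)$)
$V = 53784$ ($V = \left(-84 - 24\right) \left(-218 - 280\right) = \left(-108\right) \left(-498\right) = 53784$)
$\frac{1}{v{\left(10 \right)} + V} = \frac{1}{\left(-214 + 10^{2} + 105 \cdot 10\right) + 53784} = \frac{1}{\left(-214 + 100 + 1050\right) + 53784} = \frac{1}{936 + 53784} = \frac{1}{54720}$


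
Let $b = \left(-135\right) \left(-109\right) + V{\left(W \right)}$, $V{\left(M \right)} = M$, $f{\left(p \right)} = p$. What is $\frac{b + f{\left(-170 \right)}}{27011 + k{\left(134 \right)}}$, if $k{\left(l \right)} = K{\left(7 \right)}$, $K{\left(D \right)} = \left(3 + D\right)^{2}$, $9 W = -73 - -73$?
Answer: $\frac{14545}{27111} \approx 0.5365$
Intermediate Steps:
$W = 0$ ($W = \frac{-73 - -73}{9} = \frac{-73 + 73}{9} = \frac{1}{9} \cdot 0 = 0$)
$k{\left(l \right)} = 100$ ($k{\left(l \right)} = \left(3 + 7\right)^{2} = 10^{2} = 100$)
$b = 14715$ ($b = \left(-135\right) \left(-109\right) + 0 = 14715 + 0 = 14715$)
$\frac{b + f{\left(-170 \right)}}{27011 + k{\left(134 \right)}} = \frac{14715 - 170}{27011 + 100} = \frac{14545}{27111}$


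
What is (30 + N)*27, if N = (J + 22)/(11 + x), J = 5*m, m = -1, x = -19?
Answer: 6021/8 ≈ 752.63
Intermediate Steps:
J = -5 (J = 5*(-1) = -5)
N = -17/8 (N = (-5 + 22)/(11 - 19) = 17/(-8) = 17*(-1/8) = -17/8 ≈ -2.1250)
(30 + N)*27 = (30 - 17/8)*27 = (223/8)*27 = 6021/8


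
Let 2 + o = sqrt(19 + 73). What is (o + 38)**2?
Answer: 1388 + 144*sqrt(23) ≈ 2078.6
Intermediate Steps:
o = -2 + 2*sqrt(23) (o = -2 + sqrt(19 + 73) = -2 + sqrt(92) = -2 + 2*sqrt(23) ≈ 7.5917)
(o + 38)**2 = ((-2 + 2*sqrt(23)) + 38)**2 = (36 + 2*sqrt(23))**2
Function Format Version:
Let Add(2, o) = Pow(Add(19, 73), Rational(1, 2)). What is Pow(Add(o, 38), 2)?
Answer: Add(1388, Mul(144, Pow(23, Rational(1, 2)))) ≈ 2078.6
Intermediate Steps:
o = Add(-2, Mul(2, Pow(23, Rational(1, 2)))) (o = Add(-2, Pow(Add(19, 73), Rational(1, 2))) = Add(-2, Pow(92, Rational(1, 2))) = Add(-2, Mul(2, Pow(23, Rational(1, 2)))) ≈ 7.5917)
Pow(Add(o, 38), 2) = Pow(Add(Add(-2, Mul(2, Pow(23, Rational(1, 2)))), 38), 2) = Pow(Add(36, Mul(2, Pow(23, Rational(1, 2)))), 2)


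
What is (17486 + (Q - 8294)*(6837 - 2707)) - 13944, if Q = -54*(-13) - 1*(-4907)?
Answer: -11085508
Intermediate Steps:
Q = 5609 (Q = 702 + 4907 = 5609)
(17486 + (Q - 8294)*(6837 - 2707)) - 13944 = (17486 + (5609 - 8294)*(6837 - 2707)) - 13944 = (17486 - 2685*4130) - 13944 = (17486 - 11089050) - 13944 = -11071564 - 13944 = -11085508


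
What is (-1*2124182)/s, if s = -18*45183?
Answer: 1062091/406647 ≈ 2.6118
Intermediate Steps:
s = -813294
(-1*2124182)/s = -1*2124182/(-813294) = -2124182*(-1/813294) = 1062091/406647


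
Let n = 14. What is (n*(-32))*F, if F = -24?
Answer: 10752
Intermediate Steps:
(n*(-32))*F = (14*(-32))*(-24) = -448*(-24) = 10752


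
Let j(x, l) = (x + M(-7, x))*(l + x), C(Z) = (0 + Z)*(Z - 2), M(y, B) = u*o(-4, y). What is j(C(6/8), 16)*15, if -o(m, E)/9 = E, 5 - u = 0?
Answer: 18165375/256 ≈ 70959.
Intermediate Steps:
u = 5 (u = 5 - 1*0 = 5 + 0 = 5)
o(m, E) = -9*E
M(y, B) = -45*y (M(y, B) = 5*(-9*y) = -45*y)
C(Z) = Z*(-2 + Z)
j(x, l) = (315 + x)*(l + x) (j(x, l) = (x - 45*(-7))*(l + x) = (x + 315)*(l + x) = (315 + x)*(l + x))
j(C(6/8), 16)*15 = (((6/8)*(-2 + 6/8))² + 315*16 + 315*((6/8)*(-2 + 6/8)) + 16*((6/8)*(-2 + 6/8)))*15 = (((6*(⅛))*(-2 + 6*(⅛)))² + 5040 + 315*((6*(⅛))*(-2 + 6*(⅛))) + 16*((6*(⅛))*(-2 + 6*(⅛))))*15 = ((3*(-2 + ¾)/4)² + 5040 + 315*(3*(-2 + ¾)/4) + 16*(3*(-2 + ¾)/4))*15 = (((¾)*(-5/4))² + 5040 + 315*((¾)*(-5/4)) + 16*((¾)*(-5/4)))*15 = ((-15/16)² + 5040 + 315*(-15/16) + 16*(-15/16))*15 = (225/256 + 5040 - 4725/16 - 15)*15 = (1211025/256)*15 = 18165375/256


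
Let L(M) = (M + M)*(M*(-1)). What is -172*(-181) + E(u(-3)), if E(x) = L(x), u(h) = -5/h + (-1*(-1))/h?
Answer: 280156/9 ≈ 31128.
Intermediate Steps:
u(h) = -4/h (u(h) = -5/h + 1/h = -4/h)
L(M) = -2*M**2 (L(M) = (2*M)*(-M) = -2*M**2)
E(x) = -2*x**2
-172*(-181) + E(u(-3)) = -172*(-181) - 2*(-4/(-3))**2 = 31132 - 2*(-4*(-1/3))**2 = 31132 - 2*(4/3)**2 = 31132 - 2*16/9 = 31132 - 32/9 = 280156/9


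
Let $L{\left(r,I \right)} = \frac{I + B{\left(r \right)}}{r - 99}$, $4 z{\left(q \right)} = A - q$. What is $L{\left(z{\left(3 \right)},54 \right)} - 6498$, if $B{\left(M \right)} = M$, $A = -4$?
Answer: $- \frac{2618903}{403} \approx -6498.5$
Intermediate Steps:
$z{\left(q \right)} = -1 - \frac{q}{4}$ ($z{\left(q \right)} = \frac{-4 - q}{4} = -1 - \frac{q}{4}$)
$L{\left(r,I \right)} = \frac{I + r}{-99 + r}$ ($L{\left(r,I \right)} = \frac{I + r}{r - 99} = \frac{I + r}{-99 + r}$)
$L{\left(z{\left(3 \right)},54 \right)} - 6498 = \frac{54 - \frac{7}{4}}{-99 - \frac{7}{4}} - 6498 = \frac{1}{- \frac{403}{4}} \cdot \frac{209}{4} - 6498 = \left(- \frac{4}{403}\right) \frac{209}{4} - 6498 = - \frac{209}{403} - 6498 = - \frac{2618903}{403}$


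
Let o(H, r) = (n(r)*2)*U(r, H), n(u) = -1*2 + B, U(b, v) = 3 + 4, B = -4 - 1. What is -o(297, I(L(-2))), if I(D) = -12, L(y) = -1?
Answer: 98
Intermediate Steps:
B = -5
U(b, v) = 7
n(u) = -7 (n(u) = -1*2 - 5 = -2 - 5 = -7)
o(H, r) = -98 (o(H, r) = -7*2*7 = -14*7 = -98)
-o(297, I(L(-2))) = -1*(-98) = 98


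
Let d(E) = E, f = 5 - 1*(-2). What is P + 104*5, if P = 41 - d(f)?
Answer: 554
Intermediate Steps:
f = 7 (f = 5 + 2 = 7)
P = 34 (P = 41 - 1*7 = 41 - 7 = 34)
P + 104*5 = 34 + 104*5 = 34 + 520 = 554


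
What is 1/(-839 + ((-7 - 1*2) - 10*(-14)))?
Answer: -1/708 ≈ -0.0014124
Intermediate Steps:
1/(-839 + ((-7 - 1*2) - 10*(-14))) = 1/(-839 + ((-7 - 2) + 140)) = 1/(-839 + (-9 + 140)) = 1/(-839 + 131) = 1/(-708) = -1/708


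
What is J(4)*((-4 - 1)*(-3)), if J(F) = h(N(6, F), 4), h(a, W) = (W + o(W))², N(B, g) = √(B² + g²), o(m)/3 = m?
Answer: 3840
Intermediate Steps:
o(m) = 3*m
h(a, W) = 16*W² (h(a, W) = (W + 3*W)² = (4*W)² = 16*W²)
J(F) = 256 (J(F) = 16*4² = 16*16 = 256)
J(4)*((-4 - 1)*(-3)) = 256*((-4 - 1)*(-3)) = 256*(-5*(-3)) = 256*15 = 3840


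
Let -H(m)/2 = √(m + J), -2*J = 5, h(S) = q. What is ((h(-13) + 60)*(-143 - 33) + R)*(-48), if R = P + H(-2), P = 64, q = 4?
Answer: 537600 + 144*I*√2 ≈ 5.376e+5 + 203.65*I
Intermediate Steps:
h(S) = 4
J = -5/2 (J = -½*5 = -5/2 ≈ -2.5000)
H(m) = -2*√(-5/2 + m) (H(m) = -2*√(m - 5/2) = -2*√(-5/2 + m))
R = 64 - 3*I*√2 (R = 64 - √(-10 + 4*(-2)) = 64 - √(-10 - 8) = 64 - √(-18) = 64 - 3*I*√2 ≈ 64.0 - 4.2426*I)
((h(-13) + 60)*(-143 - 33) + R)*(-48) = ((4 + 60)*(-143 - 33) + (64 - 3*I*√2))*(-48) = (64*(-176) + (64 - 3*I*√2))*(-48) = (-11264 + (64 - 3*I*√2))*(-48) = (-11200 - 3*I*√2)*(-48) = 537600 + 144*I*√2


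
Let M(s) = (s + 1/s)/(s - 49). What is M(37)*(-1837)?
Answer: 1258345/222 ≈ 5668.2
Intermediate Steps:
M(s) = (s + 1/s)/(-49 + s)
M(37)*(-1837) = ((1 + 37**2)/(37*(-49 + 37)))*(-1837) = ((1/37)*(1 + 1369)/(-12))*(-1837) = ((1/37)*(-1/12)*1370)*(-1837) = -685/222*(-1837) = 1258345/222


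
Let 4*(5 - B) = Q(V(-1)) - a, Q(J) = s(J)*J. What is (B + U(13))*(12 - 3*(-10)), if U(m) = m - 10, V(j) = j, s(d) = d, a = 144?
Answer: 3675/2 ≈ 1837.5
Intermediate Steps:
Q(J) = J**2 (Q(J) = J*J = J**2)
U(m) = -10 + m
B = 163/4 (B = 5 - ((-1)**2 - 1*144)/4 = 5 - (1 - 144)/4 = 5 - 1/4*(-143) = 5 + 143/4 = 163/4 ≈ 40.750)
(B + U(13))*(12 - 3*(-10)) = (163/4 + (-10 + 13))*(12 - 3*(-10)) = (163/4 + 3)*(12 + 30) = (175/4)*42 = 3675/2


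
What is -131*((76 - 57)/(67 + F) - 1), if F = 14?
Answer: 8122/81 ≈ 100.27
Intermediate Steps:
-131*((76 - 57)/(67 + F) - 1) = -131*((76 - 57)/(67 + 14) - 1) = -131*(19/81 - 1) = -131*(-62/81) = 8122/81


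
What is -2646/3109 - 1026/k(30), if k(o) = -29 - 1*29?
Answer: 1518183/90161 ≈ 16.839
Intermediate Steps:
k(o) = -58 (k(o) = -29 - 29 = -58)
-2646/3109 - 1026/k(30) = -2646/3109 - 1026/(-58) = -2646*1/3109 - 1026*(-1/58) = -2646/3109 + 513/29 = 1518183/90161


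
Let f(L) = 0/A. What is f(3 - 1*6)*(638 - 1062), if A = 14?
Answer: 0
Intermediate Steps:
f(L) = 0 (f(L) = 0/14 = 0*(1/14) = 0)
f(3 - 1*6)*(638 - 1062) = 0*(638 - 1062) = 0*(-424) = 0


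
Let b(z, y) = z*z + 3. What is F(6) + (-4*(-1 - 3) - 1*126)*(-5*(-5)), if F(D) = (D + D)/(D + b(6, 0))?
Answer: -41246/15 ≈ -2749.7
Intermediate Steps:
b(z, y) = 3 + z² (b(z, y) = z² + 3 = 3 + z²)
F(D) = 2*D/(39 + D) (F(D) = (D + D)/(D + (3 + 6²)) = (2*D)/(D + (3 + 36)) = (2*D)/(D + 39) = (2*D)/(39 + D) = 2*D/(39 + D))
F(6) + (-4*(-1 - 3) - 1*126)*(-5*(-5)) = 2*6/(39 + 6) + (-4*(-1 - 3) - 1*126)*(-5*(-5)) = 2*6/45 + (-4*(-4) - 126)*25 = 2*6*(1/45) + (16 - 126)*25 = 4/15 - 110*25 = 4/15 - 2750 = -41246/15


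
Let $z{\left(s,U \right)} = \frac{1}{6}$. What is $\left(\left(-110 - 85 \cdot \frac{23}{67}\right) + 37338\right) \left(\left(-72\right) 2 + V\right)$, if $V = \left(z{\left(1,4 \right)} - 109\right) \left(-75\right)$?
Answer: $\frac{39969351877}{134} \approx 2.9828 \cdot 10^{8}$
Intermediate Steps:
$z{\left(s,U \right)} = \frac{1}{6}$
$V = \frac{16325}{2}$ ($V = \left(\frac{1}{6} - 109\right) \left(-75\right) = \left(- \frac{653}{6}\right) \left(-75\right) = \frac{16325}{2} \approx 8162.5$)
$\left(\left(-110 - 85 \cdot \frac{23}{67}\right) + 37338\right) \left(\left(-72\right) 2 + V\right) = \left(\left(-110 - 85 \cdot \frac{23}{67}\right) + 37338\right) \left(\left(-72\right) 2 + \frac{16325}{2}\right) = \left(\left(-110 - 85 \cdot 23 \cdot \frac{1}{67}\right) + 37338\right) \left(-144 + \frac{16325}{2}\right) = \left(\left(-110 - \frac{1955}{67}\right) + 37338\right) \frac{16037}{2} = \left(- \frac{9325}{67} + 37338\right) \frac{16037}{2} = \frac{2492321}{67} \cdot \frac{16037}{2} = \frac{39969351877}{134}$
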